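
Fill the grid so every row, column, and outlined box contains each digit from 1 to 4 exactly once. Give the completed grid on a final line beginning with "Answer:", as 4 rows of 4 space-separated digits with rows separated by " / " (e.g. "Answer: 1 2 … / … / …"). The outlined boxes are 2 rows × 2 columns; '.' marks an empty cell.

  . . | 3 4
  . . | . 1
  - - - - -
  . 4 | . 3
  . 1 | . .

Step 1. [r2c3∈{2}] nothing but 2 survives at r2c3, so r2c3=2.
Step 2. [r4c1∈{2,3}] 3 has one home in row 4: r4c1. So r4c1=3.
Step 3. [r1c2∈{2}] only 2 remains possible at r1c2 ⇒ r1c2=2.
Step 4. [r3c3∈{1}] r3c3's peers cover all but 1. So r3c3=1.
Step 5. [r4c4∈{2}] nothing but 2 survives at r4c4. So r4c4=2.
Step 6. [r2c1∈{4}] only 4 remains possible at r2c1 ⇒ r2c1=4.
Step 7. [r4c3∈{4}] r4c3 is down to just 4, so r4c3=4.
Step 8. [r2c2∈{3}] r2c2 is down to just 3, so r2c2=3.
Step 9. [r3c1∈{2}] r3c1 is down to just 2, so r3c1=2.
Step 10. [r1c1∈{1}] nothing but 1 survives at r1c1 ⇒ r1c1=1.

Answer: 1 2 3 4 / 4 3 2 1 / 2 4 1 3 / 3 1 4 2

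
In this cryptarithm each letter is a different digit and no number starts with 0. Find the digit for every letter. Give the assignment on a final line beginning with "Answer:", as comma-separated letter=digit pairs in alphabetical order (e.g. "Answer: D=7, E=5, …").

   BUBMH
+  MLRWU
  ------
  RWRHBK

Step 1. [R] R is the leading digit of a 6-digit sum of two 5-digit numbers; the final carry is exactly 1 ⇒ R=1.
Step 2. [col 1: H + U ≡ K (mod 10)] several values work for H in column 1 (H + U ≡ K (mod 10), carry-in 0); try H=8 ⇒ H=8.
Step 3. [col 1: H + U ≡ K (mod 10)] column 1 (H + U ≡ K (mod 10), carry-in 0) doesn't pin U yet; pick U=5 and continue. So U=5.
Step 4. [col 1: H + U ≡ K (mod 10)] in column 1 we have H+U≡K with carry-in 0; given H=8, U=5 and digits 1,5,8 already taken and all letters distinct, that pins K to 3. So K=3.
Step 5. [col 2: M + W ≡ B (mod 10)] no forcing yet in column 2 (carry-in 1); B=7 is free and consistent — try it, so B=7.
Step 6. [col 2: M + W ≡ B (mod 10)] no forcing yet in column 2 (carry-in 1); M=4 is free and consistent — try it, so M=4.
Step 7. [col 2: M + W ≡ B (mod 10)] from column 2 (M=4, B=7, carry-in 1, digits 1,3,4,5,7,8 already taken and all letters distinct): W must equal 2, so W=2.
Step 8. [col 4: U + L ≡ R (mod 10)] from column 4 (U=5, R=1, carry-in 0, digits 1,2,3,4,5,7,8 already taken and all letters distinct): L must equal 6, so L=6.

Answer: B=7, H=8, K=3, L=6, M=4, R=1, U=5, W=2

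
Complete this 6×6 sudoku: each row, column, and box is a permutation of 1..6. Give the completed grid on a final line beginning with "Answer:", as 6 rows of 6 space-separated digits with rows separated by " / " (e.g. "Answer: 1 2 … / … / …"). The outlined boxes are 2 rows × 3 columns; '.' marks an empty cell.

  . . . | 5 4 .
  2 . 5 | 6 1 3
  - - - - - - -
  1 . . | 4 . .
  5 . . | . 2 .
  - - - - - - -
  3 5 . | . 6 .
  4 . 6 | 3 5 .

Step 1. [r5c4∈{1,2}] 2 has one home in col 4: r5c4 ⇒ r5c4=2.
Step 2. [r6c6∈{1}] r6c6 has the single candidate 1, so r6c6=1.
Step 3. [r1c2∈{1,3,6}] in col 2, 1 fits only at r1c2, so r1c2=1.
Step 4. [r3c5∈{3}] r3c5's peers cover all but 3. So r3c5=3.
Step 5. [r4c2∈{3,4,6}] r4c2 is the only open cell in col 2 admitting 3, so r4c2=3.
Step 6. [r3c2∈{2,6}] in col 2, 6 fits only at r3c2, so r3c2=6.
Step 7. [r6c2∈{2}] r6c2's peers cover all but 2 ⇒ r6c2=2.
Step 8. [r3c3∈{2}] only 2 remains possible at r3c3, so r3c3=2.
Step 9. [r4c6∈{6}] nothing but 6 survives at r4c6 ⇒ r4c6=6.
Step 10. [r3c6∈{5}] r3c6 is down to just 5 ⇒ r3c6=5.
Step 11. [r5c3∈{1}] only 1 remains possible at r5c3. So r5c3=1.
Step 12. [r4c4∈{1}] r4c4 is down to just 1 ⇒ r4c4=1.
Step 13. [r1c3∈{3}] r1c3's peers cover all but 3 ⇒ r1c3=3.
Step 14. [r5c6∈{4}] only 4 remains possible at r5c6 ⇒ r5c6=4.
Step 15. [r1c6∈{2}] only 2 remains possible at r1c6 ⇒ r1c6=2.
Step 16. [r1c1∈{6}] only 6 remains possible at r1c1, so r1c1=6.
Step 17. [r2c2∈{4}] r2c2 is down to just 4 ⇒ r2c2=4.
Step 18. [r4c3∈{4}] r4c3's peers cover all but 4, so r4c3=4.

Answer: 6 1 3 5 4 2 / 2 4 5 6 1 3 / 1 6 2 4 3 5 / 5 3 4 1 2 6 / 3 5 1 2 6 4 / 4 2 6 3 5 1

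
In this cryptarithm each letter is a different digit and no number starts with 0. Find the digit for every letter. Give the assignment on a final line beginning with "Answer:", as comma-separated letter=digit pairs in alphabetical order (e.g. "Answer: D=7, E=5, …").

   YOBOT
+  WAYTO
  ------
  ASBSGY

Step 1. [A] the sum has 6 digits but both addends have 5; that extra leading digit A is the final carry, namely 1 ⇒ A=1.
Step 2. [col 1: T + O ≡ Y (mod 10)] several values work for T in column 1 (T + O ≡ Y (mod 10), carry-in 0); try T=7 ⇒ T=7.
Step 3. [col 1: T + O ≡ Y (mod 10)] several values work for O in column 1 (T + O ≡ Y (mod 10), carry-in 0); try O=6 ⇒ O=6.
Step 4. [col 1: T + O ≡ Y (mod 10)] from column 1 (T=7, O=6, carry-in 0, digits 1,6,7 already taken and all letters distinct): Y must equal 3, so Y=3.
Step 5. [col 2: O + T ≡ G (mod 10)] column 2 reads O+T+carry(1)=G with O=6, T=7; with digits 1,3,6,7 already taken and all letters distinct, the only value for G is 4. So G=4.
Step 6. [col 3: B + Y ≡ S (mod 10)] several values work for B in column 3 (B + Y ≡ S (mod 10), carry-in 1); try B=8, so B=8.
Step 7. [col 3: B + Y ≡ S (mod 10)] from column 3 (B=8, Y=3, carry-in 1, digits 1,3,4,6,7,8 already taken and all letters distinct): S must equal 2. So S=2.
Step 8. [col 5: Y + W ≡ S (mod 10)] column 5: given Y=3, S=2, carry-in 0, and digits 1,2,3,4,6,7,8 already taken and all letters distinct, Y+W≡S (mod 10) forces W=9. So W=9.

Answer: A=1, B=8, G=4, O=6, S=2, T=7, W=9, Y=3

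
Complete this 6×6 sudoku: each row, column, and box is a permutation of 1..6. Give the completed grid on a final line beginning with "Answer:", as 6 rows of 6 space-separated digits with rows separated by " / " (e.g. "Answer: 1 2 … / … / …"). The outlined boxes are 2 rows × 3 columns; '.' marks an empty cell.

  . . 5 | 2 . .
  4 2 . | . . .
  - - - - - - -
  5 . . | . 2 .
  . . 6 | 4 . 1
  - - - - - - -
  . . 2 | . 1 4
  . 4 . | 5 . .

Step 1. [r4c2∈{3}] nothing but 3 survives at r4c2, so r4c2=3.
Step 2. [r2c4∈{1,3,6}] across col 4, 1 lands solely at r2c4, so r2c4=1.
Step 3. [r2c3∈{3}] r2c3 is down to just 3, so r2c3=3.
Step 4. [r1c5∈{3,4,6}] 4 has one home in row 1: r1c5 ⇒ r1c5=4.
Step 5. [r6c5∈{3,6}] 3 has one home in col 5: r6c5 ⇒ r6c5=3.
Step 6. [r5c4∈{6}] only 6 remains possible at r5c4. So r5c4=6.
Step 7. [r2c5∈{5,6}] across col 5, 6 lands solely at r2c5. So r2c5=6.
Step 8. [r6c1∈{1,6}] across row 6, 6 lands solely at r6c1, so r6c1=6.
Step 9. [r3c2∈{1}] r3c2 is down to just 1, so r3c2=1.
Step 10. [r3c4∈{3}] only 3 remains possible at r3c4, so r3c4=3.
Step 11. [r5c1∈{3}] r5c1 has the single candidate 3, so r5c1=3.
Step 12. [r4c1∈{2}] r4c1 is down to just 2. So r4c1=2.
Step 13. [r1c6∈{3}] r1c6 is down to just 3, so r1c6=3.
Step 14. [r6c3∈{1}] only 1 remains possible at r6c3. So r6c3=1.
Step 15. [r4c5∈{5}] r4c5 is down to just 5 ⇒ r4c5=5.
Step 16. [r5c2∈{5}] r5c2 has the single candidate 5, so r5c2=5.
Step 17. [r1c1∈{1}] r1c1 has the single candidate 1. So r1c1=1.
Step 18. [r3c6∈{6}] r3c6's peers cover all but 6 ⇒ r3c6=6.
Step 19. [r1c2∈{6}] nothing but 6 survives at r1c2 ⇒ r1c2=6.
Step 20. [r2c6∈{5}] r2c6 has the single candidate 5. So r2c6=5.
Step 21. [r3c3∈{4}] r3c3 is down to just 4, so r3c3=4.
Step 22. [r6c6∈{2}] r6c6 is down to just 2. So r6c6=2.

Answer: 1 6 5 2 4 3 / 4 2 3 1 6 5 / 5 1 4 3 2 6 / 2 3 6 4 5 1 / 3 5 2 6 1 4 / 6 4 1 5 3 2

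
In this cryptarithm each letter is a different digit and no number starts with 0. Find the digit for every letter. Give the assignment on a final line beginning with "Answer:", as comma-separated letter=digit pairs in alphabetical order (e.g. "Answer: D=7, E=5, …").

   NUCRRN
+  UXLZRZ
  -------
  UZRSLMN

Step 1. [col 1: N + Z ≡ N (mod 10)] from column 1 (nothing yet, carry-in 0, all letters distinct, none taken yet): Z must equal 0, so Z=0.
Step 2. [U] adding two 6-digit numbers gives at most 6+1 digits, and here it does — U is that final carry and must be 1, so U=1.
Step 3. [col 1: N + Z ≡ N (mod 10)] several values work for N in column 1 (N + Z ≡ N (mod 10), carry-in 0); try N=9 ⇒ N=9.
Step 4. [col 2: R + R ≡ M (mod 10)] R=6 is one option consistent with column 2 (R + R ≡ M (mod 10), carry-in 0) — take it. So R=6.
Step 5. [col 2: R + R ≡ M (mod 10)] column 2: given R=6, carry-in 0, and digits 0,1,6,9 already taken and all letters distinct, R+R≡M (mod 10) forces M=2. So M=2.
Step 6. [col 3: R + Z ≡ L (mod 10)] column 3 reads R+Z+carry(1)=L with R=6, Z=0; with digits 0,1,2,6,9 already taken and all letters distinct, the only value for L is 7. So L=7.
Step 7. [col 4: C + L ≡ S (mod 10)] column 4 reads C+L+carry(0)=S with L=7; with digits 0,1,2,6,7,9 already taken and all letters distinct, the only value for S is 5. So S=5.
Step 8. [col 4: C + L ≡ S (mod 10)] in column 4 we have C+L≡S with carry-in 0; given L=7, S=5 and digits 0,1,2,5,6,7,9 already taken and all letters distinct, that pins C to 8. So C=8.
Step 9. [col 5: U + X ≡ R (mod 10)] column 5 reads U+X+carry(1)=R with U=1, R=6; with digits 0,1,2,5,6,7,8,9 already taken and all letters distinct, the only value for X is 4. So X=4.

Answer: C=8, L=7, M=2, N=9, R=6, S=5, U=1, X=4, Z=0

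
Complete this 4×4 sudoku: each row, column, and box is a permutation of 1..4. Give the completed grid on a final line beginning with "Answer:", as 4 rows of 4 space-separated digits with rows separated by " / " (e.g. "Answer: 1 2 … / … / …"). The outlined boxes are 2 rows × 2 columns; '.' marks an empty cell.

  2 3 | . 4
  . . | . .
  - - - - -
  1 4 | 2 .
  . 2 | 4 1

Step 1. [r2c3∈{1,3}] across col 3, 3 lands solely at r2c3 ⇒ r2c3=3.
Step 2. [r1c3∈{1}] only 1 remains possible at r1c3, so r1c3=1.
Step 3. [r2c2∈{1}] r2c2 is down to just 1 ⇒ r2c2=1.
Step 4. [r2c4∈{2}] nothing but 2 survives at r2c4, so r2c4=2.
Step 5. [r4c1∈{3}] only 3 remains possible at r4c1, so r4c1=3.
Step 6. [r3c4∈{3}] r3c4 is down to just 3. So r3c4=3.
Step 7. [r2c1∈{4}] r2c1 has the single candidate 4. So r2c1=4.

Answer: 2 3 1 4 / 4 1 3 2 / 1 4 2 3 / 3 2 4 1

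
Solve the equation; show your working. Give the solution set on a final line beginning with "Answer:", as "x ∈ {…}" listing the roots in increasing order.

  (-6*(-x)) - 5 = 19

Step 1. [(-6*(-x)) - 5 = 19] peel the -5: add 5 from each side, so sub: -6*(-x) = 24.
Step 2. [-6*(-x) = 24] leading coefficient -6: divide by -6, so div: -x = -4.
Step 3. [-x = -4] flip signs both sides, so neg: x = 4.

Answer: x ∈ {4}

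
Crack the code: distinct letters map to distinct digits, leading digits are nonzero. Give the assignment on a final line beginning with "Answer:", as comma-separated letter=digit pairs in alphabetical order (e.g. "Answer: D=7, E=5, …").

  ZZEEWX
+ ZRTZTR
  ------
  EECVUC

Step 1. [col 1: X + R ≡ C (mod 10)] X=9 is one option consistent with column 1 (X + R ≡ C (mod 10), carry-in 0) — take it ⇒ X=9.
Step 2. [col 1: X + R ≡ C (mod 10)] several values work for R in column 1 (X + R ≡ C (mod 10), carry-in 0); try R=1. So R=1.
Step 3. [col 1: X + R ≡ C (mod 10)] from column 1 (X=9, R=1, carry-in 0, digits 1,9 already taken and all letters distinct): C must equal 0, so C=0.
Step 4. [col 2: W + T ≡ U (mod 10)] no forcing yet in column 2 (carry-in 1); T=6 is free and consistent — try it. So T=6.
Step 5. [col 2: W + T ≡ U (mod 10)] W=8 is one option consistent with column 2 (W + T ≡ U (mod 10), carry-in 1) — take it ⇒ W=8.
Step 6. [col 2: W + T ≡ U (mod 10)] from column 2 (W=8, T=6, carry-in 1, digits 0,1,6,8,9 already taken and all letters distinct): U must equal 5, so U=5.
Step 7. [col 3: E + Z ≡ V (mod 10)] column 3 (E + Z ≡ V (mod 10), carry-in 1) doesn't pin E yet; pick E=4 and continue. So E=4.
Step 8. [col 3: E + Z ≡ V (mod 10)] several values work for Z in column 3 (E + Z ≡ V (mod 10), carry-in 1); try Z=2, so Z=2.
Step 9. [col 3: E + Z ≡ V (mod 10)] in column 3 we have E+Z≡V with carry-in 1; given E=4, Z=2 and digits 0,1,2,4,5,6,8,9 already taken and all letters distinct, that pins V to 7. So V=7.

Answer: C=0, E=4, R=1, T=6, U=5, V=7, W=8, X=9, Z=2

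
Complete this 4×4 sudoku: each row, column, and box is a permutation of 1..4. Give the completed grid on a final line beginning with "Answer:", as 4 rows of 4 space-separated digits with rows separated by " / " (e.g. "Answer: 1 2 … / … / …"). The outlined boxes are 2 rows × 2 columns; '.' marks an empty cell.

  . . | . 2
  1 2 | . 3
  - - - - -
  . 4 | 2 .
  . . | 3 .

Step 1. [r1c1∈{3,4}] across col 1, 4 lands solely at r1c1 ⇒ r1c1=4.
Step 2. [r4c2∈{1}] r4c2 has the single candidate 1. So r4c2=1.
Step 3. [r1c3∈{1}] nothing but 1 survives at r1c3. So r1c3=1.
Step 4. [r2c3∈{4}] nothing but 4 survives at r2c3 ⇒ r2c3=4.
Step 5. [r3c1∈{3}] r3c1 is down to just 3. So r3c1=3.
Step 6. [r4c1∈{2}] only 2 remains possible at r4c1, so r4c1=2.
Step 7. [r1c2∈{3}] r1c2 is down to just 3. So r1c2=3.
Step 8. [r3c4∈{1}] r3c4's peers cover all but 1, so r3c4=1.
Step 9. [r4c4∈{4}] nothing but 4 survives at r4c4 ⇒ r4c4=4.

Answer: 4 3 1 2 / 1 2 4 3 / 3 4 2 1 / 2 1 3 4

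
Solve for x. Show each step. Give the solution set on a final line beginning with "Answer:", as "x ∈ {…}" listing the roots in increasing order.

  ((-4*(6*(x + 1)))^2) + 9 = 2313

Step 1. [((-4*(6*(x + 1)))^2) + 9 = 2313] subtract 9: x sits inside (… + 9), so sub: (-4*(6*(x + 1)))^2 = 2304.
Step 2. [(-4*(6*(x + 1)))^2 = 2304] LHS squared, RHS 2304 ≥ 0: apply √ (±) ⇒ sqrt: -4*(6*(x + 1)) = 48 or -48.
Step 3. [-4*(6*(x + 1)) = 48 or -48] leading coefficient -4: divide by -4. So div: 6*(x + 1) = -12 or 12.
Step 4. [6*(x + 1) = -12 or 12] divide by the outer 6, so div: x + 1 = -2 or 2.
Step 5. [x + 1 = -2 or 2] +1 is outermost — subtract 1 both sides. So sub: x = -3 or 1.

Answer: x ∈ {-3, 1}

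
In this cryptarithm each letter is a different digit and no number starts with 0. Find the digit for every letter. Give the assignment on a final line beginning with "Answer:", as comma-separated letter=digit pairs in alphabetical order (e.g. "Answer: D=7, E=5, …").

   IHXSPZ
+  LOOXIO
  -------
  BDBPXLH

Step 1. [B] adding two 6-digit numbers gives at most 6+1 digits, and here it does — B is that final carry and must be 1. So B=1.
Step 2. [col 1: Z + O ≡ H (mod 10)] O=3 is one option consistent with column 1 (Z + O ≡ H (mod 10), carry-in 0) — take it. So O=3.
Step 3. [col 1: Z + O ≡ H (mod 10)] no forcing yet in column 1 (carry-in 0); H=7 is free and consistent — try it, so H=7.
Step 4. [col 1: Z + O ≡ H (mod 10)] in column 1 we have Z+O≡H with carry-in 0; given O=3, H=7 and digits 1,3,7 already taken and all letters distinct, that pins Z to 4 ⇒ Z=4.
Step 5. [col 2: P + I ≡ L (mod 10)] column 2 (P + I ≡ L (mod 10), carry-in 0) doesn't pin P yet; pick P=2 and continue, so P=2.
Step 6. [col 2: P + I ≡ L (mod 10)] no forcing yet in column 2 (carry-in 0); L=8 is free and consistent — try it ⇒ L=8.
Step 7. [col 2: P + I ≡ L (mod 10)] column 2: given P=2, L=8, carry-in 0, and digits 1,2,3,4,7,8 already taken and all letters distinct, P+I≡L (mod 10) forces I=6. So I=6.
Step 8. [col 3: S + X ≡ X (mod 10)] column 3 reads S+X+carry(0)=X with nothing yet; with digits 1,2,3,4,6,7,8 already taken and all letters distinct, the only value for S is 0, so S=0.
Step 9. [col 3: S + X ≡ X (mod 10)] several values work for X in column 3 (S + X ≡ X (mod 10), carry-in 0); try X=9 ⇒ X=9.
Step 10. [col 6: I + L ≡ D (mod 10)] in column 6 we have I+L≡D with carry-in 1; given I=6, L=8 and digits 0,1,2,3,4,6,7,8,9 already taken and all letters distinct, that pins D to 5. So D=5.

Answer: B=1, D=5, H=7, I=6, L=8, O=3, P=2, S=0, X=9, Z=4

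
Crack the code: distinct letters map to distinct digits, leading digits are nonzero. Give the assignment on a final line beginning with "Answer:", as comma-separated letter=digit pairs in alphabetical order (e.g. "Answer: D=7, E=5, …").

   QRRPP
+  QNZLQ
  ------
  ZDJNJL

Step 1. [col 1: P + Q ≡ L (mod 10)] P=4 is one option consistent with column 1 (P + Q ≡ L (mod 10), carry-in 0) — take it, so P=4.
Step 2. [Z] adding two 5-digit numbers gives at most 5+1 digits, and here it does — Z is that final carry and must be 1, so Z=1.
Step 3. [col 1: P + Q ≡ L (mod 10)] L=0 is one option consistent with column 1 (P + Q ≡ L (mod 10), carry-in 0) — take it, so L=0.
Step 4. [col 1: P + Q ≡ L (mod 10)] in column 1 we have P+Q≡L with carry-in 0; given P=4, L=0 and digits 0,1,4 already taken and all letters distinct, that pins Q to 6, so Q=6.
Step 5. [col 2: P + L ≡ J (mod 10)] column 2: given P=4, L=0, carry-in 1, and digits 0,1,4,6 already taken and all letters distinct, P+L≡J (mod 10) forces J=5, so J=5.
Step 6. [col 3: R + Z ≡ N (mod 10)] N=8 is one option consistent with column 3 (R + Z ≡ N (mod 10), carry-in 0) — take it, so N=8.
Step 7. [col 3: R + Z ≡ N (mod 10)] in column 3 we have R+Z≡N with carry-in 0; given Z=1, N=8 and digits 0,1,4,5,6,8 already taken and all letters distinct, that pins R to 7. So R=7.
Step 8. [col 5: Q + Q ≡ D (mod 10)] in column 5 we have Q+Q≡D with carry-in 1; given Q=6 and digits 0,1,4,5,6,7,8 already taken and all letters distinct, that pins D to 3, so D=3.

Answer: D=3, J=5, L=0, N=8, P=4, Q=6, R=7, Z=1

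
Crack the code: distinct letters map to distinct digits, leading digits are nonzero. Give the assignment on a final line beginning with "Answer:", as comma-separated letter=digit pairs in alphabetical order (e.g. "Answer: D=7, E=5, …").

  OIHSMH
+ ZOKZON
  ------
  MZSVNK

Step 1. [col 1: H + N ≡ K (mod 10)] N=1 is one option consistent with column 1 (H + N ≡ K (mod 10), carry-in 0) — take it, so N=1.
Step 2. [col 1: H + N ≡ K (mod 10)] several values work for H in column 1 (H + N ≡ K (mod 10), carry-in 0); try H=3. So H=3.
Step 3. [col 1: H + N ≡ K (mod 10)] column 1: given H=3, N=1, carry-in 0, and digits 1,3 already taken and all letters distinct, H+N≡K (mod 10) forces K=4. So K=4.
Step 4. [col 2: M + O ≡ N (mod 10)] column 2 (M + O ≡ N (mod 10), carry-in 0) doesn't pin O yet; pick O=2 and continue ⇒ O=2.
Step 5. [col 2: M + O ≡ N (mod 10)] column 2: given O=2, N=1, carry-in 0, and digits 1,2,3,4 already taken and all letters distinct, M+O≡N (mod 10) forces M=9 ⇒ M=9.
Step 6. [col 3: S + Z ≡ V (mod 10)] V=6 is one option consistent with column 3 (S + Z ≡ V (mod 10), carry-in 1) — take it ⇒ V=6.
Step 7. [col 3: S + Z ≡ V (mod 10)] several values work for Z in column 3 (S + Z ≡ V (mod 10), carry-in 1); try Z=7. So Z=7.
Step 8. [col 3: S + Z ≡ V (mod 10)] column 3 reads S+Z+carry(1)=V with Z=7, V=6; with digits 1,2,3,4,6,7,9 already taken and all letters distinct, the only value for S is 8 ⇒ S=8.
Step 9. [col 5: I + O ≡ Z (mod 10)] from column 5 (O=2, Z=7, carry-in 0, digits 1,2,3,4,6,7,8,9 already taken and all letters distinct): I must equal 5. So I=5.

Answer: H=3, I=5, K=4, M=9, N=1, O=2, S=8, V=6, Z=7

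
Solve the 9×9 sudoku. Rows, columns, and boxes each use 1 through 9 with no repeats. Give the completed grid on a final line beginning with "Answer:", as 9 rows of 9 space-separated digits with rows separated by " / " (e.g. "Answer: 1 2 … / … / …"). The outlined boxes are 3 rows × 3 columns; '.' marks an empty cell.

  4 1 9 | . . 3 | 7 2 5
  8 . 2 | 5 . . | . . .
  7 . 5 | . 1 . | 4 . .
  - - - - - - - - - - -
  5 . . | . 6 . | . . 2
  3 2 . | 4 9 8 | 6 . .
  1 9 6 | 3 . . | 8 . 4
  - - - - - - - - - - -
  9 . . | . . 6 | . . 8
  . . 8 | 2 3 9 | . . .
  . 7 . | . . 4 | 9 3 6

Step 1. [r5c8∈{1,5,7}] 5 has one home in row 5: r5c8 ⇒ r5c8=5.
Step 2. [r6c8∈{7}] only 7 remains possible at r6c8, so r6c8=7.
Step 3. [r3c4∈{6,8,9}] r3c4 is the only open cell in col 4 admitting 9, so r3c4=9.
Step 4. [r4c6∈{1,7}] in col 6, 1 fits only at r4c6. So r4c6=1.
Step 5. [r7c3∈{1,3,4}] across col 3, 3 lands solely at r7c3. So r7c3=3.
Step 6. [r3c9∈{3}] r3c9 is down to just 3 ⇒ r3c9=3.
Step 7. [r2c7∈{1}] only 1 remains possible at r2c7, so r2c7=1.
Step 8. [r9c5∈{5,8}] row 9 places 5 nowhere but r9c5. So r9c5=5.
Step 9. [r3c2∈{6}] r3c2 is down to just 6. So r3c2=6.
Step 10. [r4c3∈{4,7}] across col 3, 4 lands solely at r4c3, so r4c3=4.
Step 11. [r7c5∈{7}] nothing but 7 survives at r7c5, so r7c5=7.
Step 12. [r7c4∈{1}] r7c4 is down to just 1 ⇒ r7c4=1.
Step 13. [r8c8∈{1,4}] 1 has one home in col 8: r8c8. So r8c8=1.
Step 14. [r8c7∈{5}] r8c7 has the single candidate 5 ⇒ r8c7=5.
Step 15. [r6c6∈{2,5}] 5 has one home in row 6: r6c6, so r6c6=5.
Step 16. [r7c8∈{4}] nothing but 4 survives at r7c8 ⇒ r7c8=4.
Step 17. [r4c8∈{9}] nothing but 9 survives at r4c8. So r4c8=9.
Step 18. [r1c4∈{6,8}] 6 has one home in row 1: r1c4, so r1c4=6.
Step 19. [r2c2∈{3}] r2c2's peers cover all but 3, so r2c2=3.
Step 20. [r5c3∈{7}] nothing but 7 survives at r5c3. So r5c3=7.
Step 21. [r3c6∈{2}] only 2 remains possible at r3c6 ⇒ r3c6=2.
Step 22. [r8c9∈{7}] only 7 remains possible at r8c9. So r8c9=7.
Step 23. [r3c8∈{8}] r3c8's peers cover all but 8. So r3c8=8.
Step 24. [r7c7∈{2}] nothing but 2 survives at r7c7 ⇒ r7c7=2.
Step 25. [r4c7∈{3}] r4c7 is down to just 3. So r4c7=3.
Step 26. [r1c5∈{8}] r1c5's peers cover all but 8. So r1c5=8.
Step 27. [r7c2∈{5}] only 5 remains possible at r7c2, so r7c2=5.
Step 28. [r2c8∈{6}] nothing but 6 survives at r2c8 ⇒ r2c8=6.
Step 29. [r9c3∈{1}] nothing but 1 survives at r9c3 ⇒ r9c3=1.
Step 30. [r2c9∈{9}] nothing but 9 survives at r2c9. So r2c9=9.
Step 31. [r4c2∈{8}] r4c2 is down to just 8, so r4c2=8.
Step 32. [r2c5∈{4}] r2c5 is down to just 4, so r2c5=4.
Step 33. [r2c6∈{7}] only 7 remains possible at r2c6. So r2c6=7.
Step 34. [r9c1∈{2}] r9c1's peers cover all but 2 ⇒ r9c1=2.
Step 35. [r8c2∈{4}] only 4 remains possible at r8c2. So r8c2=4.
Step 36. [r5c9∈{1}] r5c9's peers cover all but 1. So r5c9=1.
Step 37. [r9c4∈{8}] r9c4's peers cover all but 8. So r9c4=8.
Step 38. [r4c4∈{7}] r4c4 has the single candidate 7, so r4c4=7.
Step 39. [r8c1∈{6}] nothing but 6 survives at r8c1, so r8c1=6.
Step 40. [r6c5∈{2}] r6c5's peers cover all but 2 ⇒ r6c5=2.

Answer: 4 1 9 6 8 3 7 2 5 / 8 3 2 5 4 7 1 6 9 / 7 6 5 9 1 2 4 8 3 / 5 8 4 7 6 1 3 9 2 / 3 2 7 4 9 8 6 5 1 / 1 9 6 3 2 5 8 7 4 / 9 5 3 1 7 6 2 4 8 / 6 4 8 2 3 9 5 1 7 / 2 7 1 8 5 4 9 3 6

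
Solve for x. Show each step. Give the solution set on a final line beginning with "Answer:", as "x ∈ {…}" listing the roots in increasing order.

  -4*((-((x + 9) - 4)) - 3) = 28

Step 1. [-4*((-((x + 9) - 4)) - 3) = 28] LHS = -4·(…); ÷-4 both sides, so div: (-((x + 9) - 4)) - 3 = -7.
Step 2. [(-((x + 9) - 4)) - 3 = -7] peel the -3: add 3 from each side. So sub: -((x + 9) - 4) = -4.
Step 3. [-((x + 9) - 4) = -4] LHS negated; negate both sides ⇒ neg: (x + 9) - 4 = 4.
Step 4. [(x + 9) - 4 = 4] peel the -4: add 4 from each side, so sub: x + 9 = 8.
Step 5. [x + 9 = 8] the outer +9 inverts by subtracting 9 ⇒ sub: x = -1.

Answer: x ∈ {-1}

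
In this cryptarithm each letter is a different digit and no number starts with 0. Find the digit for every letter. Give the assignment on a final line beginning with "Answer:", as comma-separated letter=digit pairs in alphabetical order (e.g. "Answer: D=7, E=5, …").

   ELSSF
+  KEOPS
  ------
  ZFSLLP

Step 1. [Z] Z is the leading digit of a 6-digit sum of two 5-digit numbers; the final carry is exactly 1 ⇒ Z=1.
Step 2. [col 1: F + S ≡ P (mod 10)] S=4 is one option consistent with column 1 (F + S ≡ P (mod 10), carry-in 0) — take it ⇒ S=4.
Step 3. [col 1: F + S ≡ P (mod 10)] column 1 (F + S ≡ P (mod 10), carry-in 0) doesn't pin P yet; pick P=6 and continue, so P=6.
Step 4. [col 1: F + S ≡ P (mod 10)] column 1: given S=4, P=6, carry-in 0, and digits 1,4,6 already taken and all letters distinct, F+S≡P (mod 10) forces F=2, so F=2.
Step 5. [col 2: S + P ≡ L (mod 10)] from column 2 (S=4, P=6, carry-in 0, digits 1,2,4,6 already taken and all letters distinct): L must equal 0, so L=0.
Step 6. [col 3: S + O ≡ L (mod 10)] from column 3 (S=4, L=0, carry-in 1, digits 0,1,2,4,6 already taken and all letters distinct): O must equal 5, so O=5.
Step 7. [col 4: L + E ≡ S (mod 10)] in column 4 we have L+E≡S with carry-in 1; given L=0, S=4 and digits 0,1,2,4,5,6 already taken and all letters distinct, that pins E to 3, so E=3.
Step 8. [col 5: E + K ≡ F (mod 10)] column 5: given E=3, F=2, carry-in 0, and digits 0,1,2,3,4,5,6 already taken and all letters distinct, E+K≡F (mod 10) forces K=9 ⇒ K=9.

Answer: E=3, F=2, K=9, L=0, O=5, P=6, S=4, Z=1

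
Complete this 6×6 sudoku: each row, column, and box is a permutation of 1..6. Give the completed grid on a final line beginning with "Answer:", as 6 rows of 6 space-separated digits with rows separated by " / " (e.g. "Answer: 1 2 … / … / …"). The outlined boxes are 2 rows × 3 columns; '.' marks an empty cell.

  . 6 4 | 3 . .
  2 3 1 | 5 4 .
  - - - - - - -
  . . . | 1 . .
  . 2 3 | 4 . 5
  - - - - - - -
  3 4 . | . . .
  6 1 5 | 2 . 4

Step 1. [r4c5∈{6}] r4c5 has the single candidate 6, so r4c5=6.
Step 2. [r3c6∈{2,3}] across col 6, 3 lands solely at r3c6, so r3c6=3.
Step 3. [r1c6∈{1,2}] r1c6 is the only open cell in col 6 admitting 2 ⇒ r1c6=2.
Step 4. [r5c6∈{1,6}] 1 has one home in col 6: r5c6 ⇒ r5c6=1.
Step 5. [r1c1∈{5}] r1c1 has the single candidate 5, so r1c1=5.
Step 6. [r3c3∈{6}] only 6 remains possible at r3c3, so r3c3=6.
Step 7. [r3c2∈{5}] r3c2 has the single candidate 5, so r3c2=5.
Step 8. [r3c5∈{2}] only 2 remains possible at r3c5 ⇒ r3c5=2.
Step 9. [r6c5∈{3}] r6c5 is down to just 3 ⇒ r6c5=3.
Step 10. [r4c1∈{1}] r4c1's peers cover all but 1, so r4c1=1.
Step 11. [r3c1∈{4}] r3c1's peers cover all but 4. So r3c1=4.
Step 12. [r2c6∈{6}] r2c6 has the single candidate 6. So r2c6=6.
Step 13. [r1c5∈{1}] r1c5 is down to just 1 ⇒ r1c5=1.
Step 14. [r5c3∈{2}] only 2 remains possible at r5c3, so r5c3=2.
Step 15. [r5c5∈{5}] r5c5 is down to just 5 ⇒ r5c5=5.
Step 16. [r5c4∈{6}] r5c4 is down to just 6, so r5c4=6.

Answer: 5 6 4 3 1 2 / 2 3 1 5 4 6 / 4 5 6 1 2 3 / 1 2 3 4 6 5 / 3 4 2 6 5 1 / 6 1 5 2 3 4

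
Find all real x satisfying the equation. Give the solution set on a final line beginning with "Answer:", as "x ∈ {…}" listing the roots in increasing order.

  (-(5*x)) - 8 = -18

Step 1. [(-(5*x)) - 8 = -18] peel the -8: add 8 from each side, so sub: -(5*x) = -10.
Step 2. [-(5*x) = -10] flip signs both sides ⇒ neg: 5*x = 10.
Step 3. [5*x = 10] 5·(inner) — divide through by 5, so div: x = 2.

Answer: x ∈ {2}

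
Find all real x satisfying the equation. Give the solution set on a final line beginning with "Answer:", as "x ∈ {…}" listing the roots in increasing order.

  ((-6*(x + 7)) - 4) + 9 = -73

Step 1. [((-6*(x + 7)) - 4) + 9 = -73] +9 is outermost — subtract 9 both sides ⇒ sub: (-6*(x + 7)) - 4 = -82.
Step 2. [(-6*(x + 7)) - 4 = -82] the outer -4 inverts by adding 4. So sub: -6*(x + 7) = -78.
Step 3. [-6*(x + 7) = -78] -6 out front; divide by -6, so div: x + 7 = 13.
Step 4. [x + 7 = 13] 7 comes off first (subtract 7), so sub: x = 6.

Answer: x ∈ {6}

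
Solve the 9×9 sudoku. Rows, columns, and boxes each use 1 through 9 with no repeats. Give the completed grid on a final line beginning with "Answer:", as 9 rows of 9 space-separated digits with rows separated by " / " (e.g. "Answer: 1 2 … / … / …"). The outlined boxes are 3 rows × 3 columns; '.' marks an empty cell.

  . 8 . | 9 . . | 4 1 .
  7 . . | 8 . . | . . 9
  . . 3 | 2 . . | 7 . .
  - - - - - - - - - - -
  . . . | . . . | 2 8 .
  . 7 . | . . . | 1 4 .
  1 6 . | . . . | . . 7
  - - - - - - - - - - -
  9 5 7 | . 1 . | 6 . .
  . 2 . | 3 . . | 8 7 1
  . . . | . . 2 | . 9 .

Step 1. [r7c4∈{4}] r7c4 has the single candidate 4 ⇒ r7c4=4.
Step 2. [r6c4∈{5}] r6c4 has the single candidate 5 ⇒ r6c4=5.
Step 3. [r6c8∈{3}] r6c8 has the single candidate 3, so r6c8=3.
Step 4. [r5c4∈{6}] r5c4 has the single candidate 6 ⇒ r5c4=6.
Step 5. [r5c9∈{5}] only 5 remains possible at r5c9. So r5c9=5.
Step 6. [r9c9∈{3,4}] across col 9, 4 lands solely at r9c9. So r9c9=4.
Step 7. [r6c7∈{9}] only 9 remains possible at r6c7, so r6c7=9.
Step 8. [r7c6∈{8}] only 8 remains possible at r7c6. So r7c6=8.
Step 9. [r6c6∈{4}] nothing but 4 survives at r6c6. So r6c6=4.
Step 10. [r9c7∈{3,5}] in box 9, 5 fits only at r9c7 ⇒ r9c7=5.
Step 11. [r3c2∈{1,4,9}] row 3 places 9 nowhere but r3c2. So r3c2=9.
Step 12. [r3c6∈{1,5,6}] in row 3, 1 fits only at r3c6. So r3c6=1.
Step 13. [r2c7∈{3}] r2c7 has the single candidate 3, so r2c7=3.
Step 14. [r9c4∈{7}] r9c4 is down to just 7, so r9c4=7.
Step 15. [r9c5∈{6}] nothing but 6 survives at r9c5 ⇒ r9c5=6.
Step 16. [r4c9∈{6}] r4c9 has the single candidate 6 ⇒ r4c9=6.
Step 17. [r1c9∈{2}] only 2 remains possible at r1c9 ⇒ r1c9=2.
Step 18. [r2c3∈{1,2,4,5,6}] row 2 places 2 nowhere but r2c3 ⇒ r2c3=2.
Step 19. [r6c3∈{8}] only 8 remains possible at r6c3. So r6c3=8.
Step 20. [r5c5∈{2,3,8,9}] across row 5, 8 lands solely at r5c5 ⇒ r5c5=8.
Step 21. [r2c2∈{1,4}] row 2 places 1 nowhere but r2c2. So r2c2=1.
Step 22. [r3c1∈{4,5,6}] r3c1 is the only open cell in box 1 admitting 4, so r3c1=4.
Step 23. [r3c5∈{5}] nothing but 5 survives at r3c5 ⇒ r3c5=5.
Step 24. [r2c6∈{6}] r2c6 is down to just 6 ⇒ r2c6=6.
Step 25. [r9c2∈{3}] r9c2 has the single candidate 3 ⇒ r9c2=3.
Step 26. [r5c3∈{9}] r5c3 is down to just 9 ⇒ r5c3=9.
Step 27. [r5c6∈{3}] only 3 remains possible at r5c6, so r5c6=3.
Step 28. [r8c3∈{4,6}] r8c3 is the only open cell in row 8 admitting 4 ⇒ r8c3=4.
Step 29. [r4c3∈{5}] r4c3 has the single candidate 5. So r4c3=5.
Step 30. [r1c6∈{7}] nothing but 7 survives at r1c6 ⇒ r1c6=7.
Step 31. [r4c6∈{9}] only 9 remains possible at r4c6, so r4c6=9.
Step 32. [r8c1∈{6}] r8c1 has the single candidate 6. So r8c1=6.
Step 33. [r6c5∈{2}] only 2 remains possible at r6c5 ⇒ r6c5=2.
Step 34. [r8c5∈{9}] r8c5 has the single candidate 9 ⇒ r8c5=9.
Step 35. [r2c8∈{5}] nothing but 5 survives at r2c8 ⇒ r2c8=5.
Step 36. [r4c1∈{3}] nothing but 3 survives at r4c1, so r4c1=3.
Step 37. [r7c8∈{2}] r7c8 has the single candidate 2, so r7c8=2.
Step 38. [r9c1∈{8}] only 8 remains possible at r9c1. So r9c1=8.
Step 39. [r5c1∈{2}] r5c1 has the single candidate 2. So r5c1=2.
Step 40. [r4c2∈{4}] r4c2's peers cover all but 4 ⇒ r4c2=4.
Step 41. [r2c5∈{4}] r2c5 has the single candidate 4 ⇒ r2c5=4.
Step 42. [r3c9∈{8}] only 8 remains possible at r3c9, so r3c9=8.
Step 43. [r7c9∈{3}] r7c9 has the single candidate 3. So r7c9=3.
Step 44. [r4c4∈{1}] only 1 remains possible at r4c4 ⇒ r4c4=1.
Step 45. [r1c5∈{3}] only 3 remains possible at r1c5 ⇒ r1c5=3.
Step 46. [r8c6∈{5}] r8c6 has the single candidate 5. So r8c6=5.
Step 47. [r9c3∈{1}] only 1 remains possible at r9c3. So r9c3=1.
Step 48. [r3c8∈{6}] r3c8 is down to just 6, so r3c8=6.
Step 49. [r1c3∈{6}] r1c3 has the single candidate 6, so r1c3=6.
Step 50. [r4c5∈{7}] r4c5 is down to just 7, so r4c5=7.
Step 51. [r1c1∈{5}] r1c1's peers cover all but 5. So r1c1=5.

Answer: 5 8 6 9 3 7 4 1 2 / 7 1 2 8 4 6 3 5 9 / 4 9 3 2 5 1 7 6 8 / 3 4 5 1 7 9 2 8 6 / 2 7 9 6 8 3 1 4 5 / 1 6 8 5 2 4 9 3 7 / 9 5 7 4 1 8 6 2 3 / 6 2 4 3 9 5 8 7 1 / 8 3 1 7 6 2 5 9 4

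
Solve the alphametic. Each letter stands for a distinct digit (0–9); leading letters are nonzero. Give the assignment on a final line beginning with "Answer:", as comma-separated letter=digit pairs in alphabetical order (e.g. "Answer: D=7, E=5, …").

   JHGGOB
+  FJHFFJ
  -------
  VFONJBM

Step 1. [V] V is the leading digit of a 7-digit sum of two 6-digit numbers; the final carry is exactly 1. So V=1.
Step 2. [col 1: B + J ≡ M (mod 10)] no forcing yet in column 1 (carry-in 0); M=6 is free and consistent — try it, so M=6.
Step 3. [col 1: B + J ≡ M (mod 10)] B=7 is one option consistent with column 1 (B + J ≡ M (mod 10), carry-in 0) — take it. So B=7.
Step 4. [col 1: B + J ≡ M (mod 10)] column 1: given B=7, M=6, carry-in 0, and digits 1,6,7 already taken and all letters distinct, B+J≡M (mod 10) forces J=9, so J=9.
Step 5. [col 2: O + F ≡ B (mod 10)] several values work for O in column 2 (O + F ≡ B (mod 10), carry-in 1); try O=2, so O=2.
Step 6. [col 2: O + F ≡ B (mod 10)] from column 2 (O=2, B=7, carry-in 1, digits 1,2,6,7,9 already taken and all letters distinct): F must equal 4, so F=4.
Step 7. [col 3: G + F ≡ J (mod 10)] in column 3 we have G+F≡J with carry-in 0; given F=4, J=9 and digits 1,2,4,6,7,9 already taken and all letters distinct, that pins G to 5. So G=5.
Step 8. [col 4: G + H ≡ N (mod 10)] N=8 is one option consistent with column 4 (G + H ≡ N (mod 10), carry-in 0) — take it. So N=8.
Step 9. [col 4: G + H ≡ N (mod 10)] column 4 reads G+H+carry(0)=N with G=5, N=8; with digits 1,2,4,5,6,7,8,9 already taken and all letters distinct, the only value for H is 3 ⇒ H=3.

Answer: B=7, F=4, G=5, H=3, J=9, M=6, N=8, O=2, V=1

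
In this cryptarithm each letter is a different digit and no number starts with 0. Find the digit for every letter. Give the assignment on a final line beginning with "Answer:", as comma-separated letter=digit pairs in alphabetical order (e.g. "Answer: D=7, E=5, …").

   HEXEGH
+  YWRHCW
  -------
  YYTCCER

Step 1. [col 1: H + W ≡ R (mod 10)] several values work for W in column 1 (H + W ≡ R (mod 10), carry-in 0); try W=5 ⇒ W=5.
Step 2. [col 1: H + W ≡ R (mod 10)] R=4 is one option consistent with column 1 (H + W ≡ R (mod 10), carry-in 0) — take it. So R=4.
Step 3. [col 1: H + W ≡ R (mod 10)] from column 1 (W=5, R=4, carry-in 0, digits 4,5 already taken and all letters distinct): H must equal 9 ⇒ H=9.
Step 4. [col 2: G + C ≡ E (mod 10)] several values work for E in column 2 (G + C ≡ E (mod 10), carry-in 1); try E=8 ⇒ E=8.
Step 5. [Y] the sum has 7 digits but both addends have 6; that extra leading digit Y is the final carry, namely 1. So Y=1.
Step 6. [col 2: G + C ≡ E (mod 10)] no forcing yet in column 2 (carry-in 1); C=7 is free and consistent — try it. So C=7.
Step 7. [col 2: G + C ≡ E (mod 10)] in column 2 we have G+C≡E with carry-in 1; given C=7, E=8 and digits 1,4,5,7,8,9 already taken and all letters distinct, that pins G to 0 ⇒ G=0.
Step 8. [col 4: X + R ≡ C (mod 10)] from column 4 (R=4, C=7, carry-in 1, digits 0,1,4,5,7,8,9 already taken and all letters distinct): X must equal 2. So X=2.
Step 9. [col 5: E + W ≡ T (mod 10)] in column 5 we have E+W≡T with carry-in 0; given E=8, W=5 and digits 0,1,2,4,5,7,8,9 already taken and all letters distinct, that pins T to 3 ⇒ T=3.

Answer: C=7, E=8, G=0, H=9, R=4, T=3, W=5, X=2, Y=1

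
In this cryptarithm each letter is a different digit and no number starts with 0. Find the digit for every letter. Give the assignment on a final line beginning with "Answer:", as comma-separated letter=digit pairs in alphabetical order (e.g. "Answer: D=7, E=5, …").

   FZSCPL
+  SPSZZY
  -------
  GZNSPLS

Step 1. [col 1: L + Y ≡ S (mod 10)] L=6 is one option consistent with column 1 (L + Y ≡ S (mod 10), carry-in 0) — take it, so L=6.
Step 2. [G] the sum has 7 digits but both addends have 6; that extra leading digit G is the final carry, namely 1, so G=1.
Step 3. [col 1: L + Y ≡ S (mod 10)] no forcing yet in column 1 (carry-in 0); S=9 is free and consistent — try it ⇒ S=9.
Step 4. [col 1: L + Y ≡ S (mod 10)] column 1: given L=6, S=9, carry-in 0, and digits 1,6,9 already taken and all letters distinct, L+Y≡S (mod 10) forces Y=3 ⇒ Y=3.
Step 5. [col 2: P + Z ≡ L (mod 10)] several values work for Z in column 2 (P + Z ≡ L (mod 10), carry-in 0); try Z=4 ⇒ Z=4.
Step 6. [col 2: P + Z ≡ L (mod 10)] column 2 reads P+Z+carry(0)=L with Z=4, L=6; with digits 1,3,4,6,9 already taken and all letters distinct, the only value for P is 2 ⇒ P=2.
Step 7. [col 3: C + Z ≡ P (mod 10)] from column 3 (Z=4, P=2, carry-in 0, digits 1,2,3,4,6,9 already taken and all letters distinct): C must equal 8. So C=8.
Step 8. [col 5: Z + P ≡ N (mod 10)] from column 5 (Z=4, P=2, carry-in 1, digits 1,2,3,4,6,8,9 already taken and all letters distinct): N must equal 7, so N=7.
Step 9. [col 6: F + S ≡ Z (mod 10)] from column 6 (S=9, Z=4, carry-in 0, digits 1,2,3,4,6,7,8,9 already taken and all letters distinct): F must equal 5, so F=5.

Answer: C=8, F=5, G=1, L=6, N=7, P=2, S=9, Y=3, Z=4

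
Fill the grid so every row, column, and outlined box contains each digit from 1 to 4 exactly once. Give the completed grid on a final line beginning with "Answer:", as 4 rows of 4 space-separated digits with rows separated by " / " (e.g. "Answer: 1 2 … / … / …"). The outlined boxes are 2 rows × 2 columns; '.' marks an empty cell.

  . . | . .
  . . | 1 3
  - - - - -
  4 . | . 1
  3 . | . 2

Step 1. [r1c2∈{1,2,3,4}] r1c2 is the only open cell in row 1 admitting 3 ⇒ r1c2=3.
Step 2. [r2c1∈{2}] only 2 remains possible at r2c1, so r2c1=2.
Step 3. [r1c4∈{4}] only 4 remains possible at r1c4, so r1c4=4.
Step 4. [r4c2∈{1}] only 1 remains possible at r4c2, so r4c2=1.
Step 5. [r3c3∈{3}] r3c3's peers cover all but 3. So r3c3=3.
Step 6. [r2c2∈{4}] only 4 remains possible at r2c2. So r2c2=4.
Step 7. [r1c1∈{1}] r1c1's peers cover all but 1, so r1c1=1.
Step 8. [r3c2∈{2}] r3c2's peers cover all but 2, so r3c2=2.
Step 9. [r1c3∈{2}] only 2 remains possible at r1c3 ⇒ r1c3=2.
Step 10. [r4c3∈{4}] r4c3 has the single candidate 4, so r4c3=4.

Answer: 1 3 2 4 / 2 4 1 3 / 4 2 3 1 / 3 1 4 2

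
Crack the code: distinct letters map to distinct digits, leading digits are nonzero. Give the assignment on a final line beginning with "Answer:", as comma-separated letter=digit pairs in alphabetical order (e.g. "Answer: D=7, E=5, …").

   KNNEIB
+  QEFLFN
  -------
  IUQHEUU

Step 1. [col 1: B + N ≡ U (mod 10)] column 1 (B + N ≡ U (mod 10), carry-in 0) doesn't pin U yet; pick U=4 and continue, so U=4.
Step 2. [col 1: B + N ≡ U (mod 10)] N=5 is one option consistent with column 1 (B + N ≡ U (mod 10), carry-in 0) — take it, so N=5.
Step 3. [col 1: B + N ≡ U (mod 10)] from column 1 (N=5, U=4, carry-in 0, digits 4,5 already taken and all letters distinct): B must equal 9. So B=9.
Step 4. [col 2: I + F ≡ U (mod 10)] column 2 (I + F ≡ U (mod 10), carry-in 1) doesn't pin I yet; pick I=1 and continue. So I=1.
Step 5. [col 2: I + F ≡ U (mod 10)] column 2 reads I+F+carry(1)=U with I=1, U=4; with digits 1,4,5,9 already taken and all letters distinct, the only value for F is 2 ⇒ F=2.
Step 6. [col 3: E + L ≡ E (mod 10)] from column 3 (nothing yet, carry-in 0, digits 1,2,4,5,9 already taken and all letters distinct): L must equal 0. So L=0.
Step 7. [col 3: E + L ≡ E (mod 10)] column 3 (E + L ≡ E (mod 10), carry-in 0) doesn't pin E yet; pick E=3 and continue ⇒ E=3.
Step 8. [col 4: N + F ≡ H (mod 10)] from column 4 (N=5, F=2, carry-in 0, digits 0,1,2,3,4,5,9 already taken and all letters distinct): H must equal 7 ⇒ H=7.
Step 9. [col 5: N + E ≡ Q (mod 10)] column 5: given N=5, E=3, carry-in 0, and digits 0,1,2,3,4,5,7,9 already taken and all letters distinct, N+E≡Q (mod 10) forces Q=8. So Q=8.
Step 10. [col 6: K + Q ≡ U (mod 10)] from column 6 (Q=8, U=4, carry-in 0, digits 0,1,2,3,4,5,7,8,9 already taken and all letters distinct): K must equal 6. So K=6.

Answer: B=9, E=3, F=2, H=7, I=1, K=6, L=0, N=5, Q=8, U=4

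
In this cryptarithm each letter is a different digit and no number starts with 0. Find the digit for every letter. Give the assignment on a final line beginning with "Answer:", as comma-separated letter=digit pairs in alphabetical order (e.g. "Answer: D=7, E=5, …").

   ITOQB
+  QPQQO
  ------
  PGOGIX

Step 1. [col 1: B + O ≡ X (mod 10)] several values work for B in column 1 (B + O ≡ X (mod 10), carry-in 0); try B=2. So B=2.
Step 2. [P] P is the leading digit of a 6-digit sum of two 5-digit numbers; the final carry is exactly 1. So P=1.
Step 3. [col 1: B + O ≡ X (mod 10)] several values work for X in column 1 (B + O ≡ X (mod 10), carry-in 0); try X=7 ⇒ X=7.
Step 4. [col 1: B + O ≡ X (mod 10)] column 1: given B=2, X=7, carry-in 0, and digits 1,2,7 already taken and all letters distinct, B+O≡X (mod 10) forces O=5, so O=5.
Step 5. [col 2: Q + Q ≡ I (mod 10)] column 2 (Q + Q ≡ I (mod 10), carry-in 0) doesn't pin Q yet; pick Q=8 and continue, so Q=8.
Step 6. [col 2: Q + Q ≡ I (mod 10)] from column 2 (Q=8, carry-in 0, digits 1,2,5,7,8 already taken and all letters distinct): I must equal 6. So I=6.
Step 7. [col 3: O + Q ≡ G (mod 10)] column 3: given O=5, Q=8, carry-in 1, and digits 1,2,5,6,7,8 already taken and all letters distinct, O+Q≡G (mod 10) forces G=4 ⇒ G=4.
Step 8. [col 4: T + P ≡ O (mod 10)] column 4 reads T+P+carry(1)=O with P=1, O=5; with digits 1,2,4,5,6,7,8 already taken and all letters distinct, the only value for T is 3 ⇒ T=3.

Answer: B=2, G=4, I=6, O=5, P=1, Q=8, T=3, X=7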